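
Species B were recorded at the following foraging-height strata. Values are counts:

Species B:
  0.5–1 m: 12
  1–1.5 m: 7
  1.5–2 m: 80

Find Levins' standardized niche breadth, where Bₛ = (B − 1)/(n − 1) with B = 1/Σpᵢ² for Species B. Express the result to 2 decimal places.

Proportions for Species B (n=99): 12/99=0.1212, 7/99=0.0707, 80/99=0.8081
Σpᵢ² = 0.1212² + 0.0707² + 0.8081² = 0.014689 + 0.004998 + 0.653026 = 0.672713
B = 1 / 0.672713 = 1.4865
Bₛ = (B − 1)/(n − 1) = (1.4865 − 1)/(3 − 1) = 0.4865/2 = 0.2433

0.24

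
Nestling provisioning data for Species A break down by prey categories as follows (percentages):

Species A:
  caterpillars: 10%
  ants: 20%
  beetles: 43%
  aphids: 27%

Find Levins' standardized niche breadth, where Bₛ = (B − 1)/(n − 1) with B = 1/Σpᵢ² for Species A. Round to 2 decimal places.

Convert percentages to proportions (divide by 100).
Σpᵢ² = 0.10² + 0.20² + 0.43² + 0.27² = 0.0100 + 0.0400 + 0.1849 + 0.0729 = 0.3078
B = 1 / 0.3078 = 3.2489
Bₛ = (B − 1)/(n − 1) = (3.2489 − 1)/(4 − 1) = 2.2489/3 = 0.7496

0.75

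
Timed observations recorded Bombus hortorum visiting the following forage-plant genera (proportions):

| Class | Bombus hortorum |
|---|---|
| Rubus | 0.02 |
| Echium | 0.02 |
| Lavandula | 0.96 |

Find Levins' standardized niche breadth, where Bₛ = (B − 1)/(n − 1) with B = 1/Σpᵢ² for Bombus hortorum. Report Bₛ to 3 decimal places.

0.042

Σpᵢ² = 0.02² + 0.02² + 0.96² = 0.0004 + 0.0004 + 0.9216 = 0.9224
B = 1 / 0.9224 = 1.08413
Bₛ = (B − 1)/(n − 1) = (1.08413 − 1)/(3 − 1) = 0.08413/2 = 0.04207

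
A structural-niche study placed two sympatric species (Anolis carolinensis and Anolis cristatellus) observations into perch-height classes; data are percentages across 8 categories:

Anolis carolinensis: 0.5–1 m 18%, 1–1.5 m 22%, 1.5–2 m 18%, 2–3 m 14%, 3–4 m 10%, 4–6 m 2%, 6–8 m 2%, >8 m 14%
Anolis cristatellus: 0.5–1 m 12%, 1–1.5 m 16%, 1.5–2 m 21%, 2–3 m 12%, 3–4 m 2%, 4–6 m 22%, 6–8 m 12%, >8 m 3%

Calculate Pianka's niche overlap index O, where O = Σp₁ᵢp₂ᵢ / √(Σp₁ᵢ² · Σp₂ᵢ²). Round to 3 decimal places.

0.764

Convert percentages to proportions (divide by 100).
Σ p₁ᵢp₂ᵢ = 0.0216 + 0.0352 + 0.0378 + 0.0168 + 0.0020 + 0.0044 + 0.0024 + 0.0042 = 0.1244
Σp_1ᵢ² = 0.18² + 0.22² + 0.18² + 0.14² + 0.10² + 0.02² + 0.02² + 0.14² = 0.0324 + 0.0484 + 0.0324 + 0.0196 + 0.0100 + 0.0004 + 0.0004 + 0.0196 = 0.1632
Σp_2ᵢ² = 0.12² + 0.16² + 0.21² + 0.12² + 0.02² + 0.22² + 0.12² + 0.03² = 0.0144 + 0.0256 + 0.0441 + 0.0144 + 0.0004 + 0.0484 + 0.0144 + 0.0009 = 0.1626
O = 0.1244 / √(0.1632 × 0.1626) = 0.1244 / 0.162900 = 0.76366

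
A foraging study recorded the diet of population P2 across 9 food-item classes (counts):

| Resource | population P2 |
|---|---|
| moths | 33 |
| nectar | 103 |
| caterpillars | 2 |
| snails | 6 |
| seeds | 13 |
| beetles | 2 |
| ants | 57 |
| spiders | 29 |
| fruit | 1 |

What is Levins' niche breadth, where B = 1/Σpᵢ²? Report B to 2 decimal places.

3.78

Proportions for population P2 (n=246): 33/246=0.1341, 103/246=0.4187, 2/246=0.0081, 6/246=0.0244, 13/246=0.0528, 2/246=0.0081, 57/246=0.2317, 29/246=0.1179, 1/246=0.0041
Σpᵢ² = 0.1341² + 0.4187² + 0.0081² + 0.0244² + 0.0528² + 0.0081² + 0.2317² + 0.1179² + 0.0041² = 0.017983 + 0.175310 + 0.000066 + 0.000595 + 0.002788 + 0.000066 + 0.053685 + 0.013900 + 0.000017 = 0.264410
B = 1 / 0.264410 = 3.7820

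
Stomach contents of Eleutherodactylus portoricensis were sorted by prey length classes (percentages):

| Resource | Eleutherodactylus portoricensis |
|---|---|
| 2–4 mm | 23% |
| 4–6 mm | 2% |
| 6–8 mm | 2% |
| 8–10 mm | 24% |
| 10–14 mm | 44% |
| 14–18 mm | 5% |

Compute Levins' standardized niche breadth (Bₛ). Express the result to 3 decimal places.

0.451

Convert percentages to proportions (divide by 100).
Σpᵢ² = 0.23² + 0.02² + 0.02² + 0.24² + 0.44² + 0.05² = 0.0529 + 0.0004 + 0.0004 + 0.0576 + 0.1936 + 0.0025 = 0.3074
B = 1 / 0.3074 = 3.25309
Bₛ = (B − 1)/(n − 1) = (3.25309 − 1)/(6 − 1) = 2.25309/5 = 0.45062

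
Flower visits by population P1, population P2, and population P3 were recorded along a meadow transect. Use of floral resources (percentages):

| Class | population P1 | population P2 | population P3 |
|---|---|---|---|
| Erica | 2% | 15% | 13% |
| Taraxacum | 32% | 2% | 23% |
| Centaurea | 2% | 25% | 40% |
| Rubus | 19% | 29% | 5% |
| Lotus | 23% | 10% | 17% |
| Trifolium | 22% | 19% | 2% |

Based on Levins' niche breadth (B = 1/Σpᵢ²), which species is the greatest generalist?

Convert percentages to proportions (divide by 100).
Σp_P1ᵢ² = 0.02² + 0.32² + 0.02² + 0.19² + 0.23² + 0.22² = 0.0004 + 0.1024 + 0.0004 + 0.0361 + 0.0529 + 0.0484 = 0.2406
B_P1 = 1 / 0.2406 = 4.1563
Σp_P2ᵢ² = 0.15² + 0.02² + 0.25² + 0.29² + 0.10² + 0.19² = 0.0225 + 0.0004 + 0.0625 + 0.0841 + 0.0100 + 0.0361 = 0.2156
B_P2 = 1 / 0.2156 = 4.6382
Σp_P3ᵢ² = 0.13² + 0.23² + 0.40² + 0.05² + 0.17² + 0.02² = 0.0169 + 0.0529 + 0.1600 + 0.0025 + 0.0289 + 0.0004 = 0.2616
B_P3 = 1 / 0.2616 = 3.8226
Highest B → broadest niche (most generalist): population P2 (B = 4.64).

population P2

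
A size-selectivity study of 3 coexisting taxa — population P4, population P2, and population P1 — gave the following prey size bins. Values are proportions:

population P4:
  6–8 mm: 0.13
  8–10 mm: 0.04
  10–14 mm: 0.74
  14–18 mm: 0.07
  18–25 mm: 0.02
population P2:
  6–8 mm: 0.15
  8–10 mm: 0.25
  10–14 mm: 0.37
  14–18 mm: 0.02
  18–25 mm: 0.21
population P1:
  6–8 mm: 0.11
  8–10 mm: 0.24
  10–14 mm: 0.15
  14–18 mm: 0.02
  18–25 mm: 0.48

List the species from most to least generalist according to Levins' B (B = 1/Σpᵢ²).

population P2 > population P1 > population P4

Σp_P4ᵢ² = 0.13² + 0.04² + 0.74² + 0.07² + 0.02² = 0.0169 + 0.0016 + 0.5476 + 0.0049 + 0.0004 = 0.5714
B_P4 = 1 / 0.5714 = 1.7501
Σp_P2ᵢ² = 0.15² + 0.25² + 0.37² + 0.02² + 0.21² = 0.0225 + 0.0625 + 0.1369 + 0.0004 + 0.0441 = 0.2664
B_P2 = 1 / 0.2664 = 3.7538
Σp_P1ᵢ² = 0.11² + 0.24² + 0.15² + 0.02² + 0.48² = 0.0121 + 0.0576 + 0.0225 + 0.0004 + 0.2304 = 0.3230
B_P1 = 1 / 0.3230 = 3.0960
Ranking by B (broadest → narrowest): population P2 (3.75) > population P1 (3.10) > population P4 (1.75)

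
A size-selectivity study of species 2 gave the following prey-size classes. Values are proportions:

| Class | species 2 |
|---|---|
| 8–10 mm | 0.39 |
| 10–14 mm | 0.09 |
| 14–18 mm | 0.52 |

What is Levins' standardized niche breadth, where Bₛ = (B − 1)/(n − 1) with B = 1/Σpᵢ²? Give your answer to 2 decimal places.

Σpᵢ² = 0.39² + 0.09² + 0.52² = 0.1521 + 0.0081 + 0.2704 = 0.4306
B = 1 / 0.4306 = 2.3223
Bₛ = (B − 1)/(n − 1) = (2.3223 − 1)/(3 − 1) = 1.3223/2 = 0.6612

0.66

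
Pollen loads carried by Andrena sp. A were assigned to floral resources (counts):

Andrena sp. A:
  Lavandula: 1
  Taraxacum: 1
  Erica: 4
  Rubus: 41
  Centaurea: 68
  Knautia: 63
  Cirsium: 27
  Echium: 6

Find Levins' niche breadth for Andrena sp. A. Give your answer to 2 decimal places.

Proportions for Andrena sp. A (n=211): 1/211=0.0047, 1/211=0.0047, 4/211=0.0190, 41/211=0.1943, 68/211=0.3223, 63/211=0.2986, 27/211=0.1280, 6/211=0.0284
Σpᵢ² = 0.0047² + 0.0047² + 0.0190² + 0.1943² + 0.3223² + 0.2986² + 0.1280² + 0.0284² = 0.000022 + 0.000022 + 0.000361 + 0.037752 + 0.103877 + 0.089162 + 0.016384 + 0.000807 = 0.248387
B = 1 / 0.248387 = 4.0260

4.03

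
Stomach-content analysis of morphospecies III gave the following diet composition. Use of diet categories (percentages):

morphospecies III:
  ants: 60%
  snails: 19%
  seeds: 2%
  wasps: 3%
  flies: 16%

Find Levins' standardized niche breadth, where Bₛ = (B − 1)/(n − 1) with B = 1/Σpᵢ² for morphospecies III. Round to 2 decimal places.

0.34

Convert percentages to proportions (divide by 100).
Σpᵢ² = 0.60² + 0.19² + 0.02² + 0.03² + 0.16² = 0.3600 + 0.0361 + 0.0004 + 0.0009 + 0.0256 = 0.4230
B = 1 / 0.4230 = 2.3641
Bₛ = (B − 1)/(n − 1) = (2.3641 − 1)/(5 − 1) = 1.3641/4 = 0.3410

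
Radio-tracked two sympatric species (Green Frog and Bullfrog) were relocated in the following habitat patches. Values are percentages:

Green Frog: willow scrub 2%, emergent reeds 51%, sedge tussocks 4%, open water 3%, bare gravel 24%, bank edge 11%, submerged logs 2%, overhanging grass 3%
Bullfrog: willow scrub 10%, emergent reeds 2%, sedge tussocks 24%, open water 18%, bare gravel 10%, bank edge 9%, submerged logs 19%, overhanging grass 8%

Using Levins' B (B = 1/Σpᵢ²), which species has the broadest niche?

Bullfrog

Convert percentages to proportions (divide by 100).
Σp_Frogᵢ² = 0.02² + 0.51² + 0.04² + 0.03² + 0.24² + 0.11² + 0.02² + 0.03² = 0.0004 + 0.2601 + 0.0016 + 0.0009 + 0.0576 + 0.0121 + 0.0004 + 0.0009 = 0.3340
B_Frog = 1 / 0.3340 = 2.9940
Σp_Bullᵢ² = 0.10² + 0.02² + 0.24² + 0.18² + 0.10² + 0.09² + 0.19² + 0.08² = 0.0100 + 0.0004 + 0.0576 + 0.0324 + 0.0100 + 0.0081 + 0.0361 + 0.0064 = 0.1610
B_Bull = 1 / 0.1610 = 6.2112
Highest B → broadest niche (most generalist): Bullfrog (B = 6.21).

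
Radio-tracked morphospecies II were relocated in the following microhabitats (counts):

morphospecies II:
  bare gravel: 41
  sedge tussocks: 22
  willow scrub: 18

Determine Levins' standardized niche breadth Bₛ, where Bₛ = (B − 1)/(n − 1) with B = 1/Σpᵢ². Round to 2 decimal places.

Proportions for morphospecies II (n=81): 41/81=0.5062, 22/81=0.2716, 18/81=0.2222
Σpᵢ² = 0.5062² + 0.2716² + 0.2222² = 0.256238 + 0.073767 + 0.049373 = 0.379378
B = 1 / 0.379378 = 2.6359
Bₛ = (B − 1)/(n − 1) = (2.6359 − 1)/(3 − 1) = 1.6359/2 = 0.8180

0.82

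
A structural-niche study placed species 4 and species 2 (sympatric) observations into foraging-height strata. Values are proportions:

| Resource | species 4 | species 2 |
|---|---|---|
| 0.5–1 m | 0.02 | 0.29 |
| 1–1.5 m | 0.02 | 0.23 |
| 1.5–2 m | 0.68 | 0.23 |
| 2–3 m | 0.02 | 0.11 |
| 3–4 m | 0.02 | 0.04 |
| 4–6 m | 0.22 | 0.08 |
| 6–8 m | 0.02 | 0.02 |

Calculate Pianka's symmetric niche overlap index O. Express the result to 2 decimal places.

0.57

Σ p₁ᵢp₂ᵢ = 0.0058 + 0.0046 + 0.1564 + 0.0022 + 0.0008 + 0.0176 + 0.0004 = 0.1878
Σp_1ᵢ² = 0.02² + 0.02² + 0.68² + 0.02² + 0.02² + 0.22² + 0.02² = 0.0004 + 0.0004 + 0.4624 + 0.0004 + 0.0004 + 0.0484 + 0.0004 = 0.5128
Σp_2ᵢ² = 0.29² + 0.23² + 0.23² + 0.11² + 0.04² + 0.08² + 0.02² = 0.0841 + 0.0529 + 0.0529 + 0.0121 + 0.0016 + 0.0064 + 0.0004 = 0.2104
O = 0.1878 / √(0.5128 × 0.2104) = 0.1878 / 0.32847 = 0.5717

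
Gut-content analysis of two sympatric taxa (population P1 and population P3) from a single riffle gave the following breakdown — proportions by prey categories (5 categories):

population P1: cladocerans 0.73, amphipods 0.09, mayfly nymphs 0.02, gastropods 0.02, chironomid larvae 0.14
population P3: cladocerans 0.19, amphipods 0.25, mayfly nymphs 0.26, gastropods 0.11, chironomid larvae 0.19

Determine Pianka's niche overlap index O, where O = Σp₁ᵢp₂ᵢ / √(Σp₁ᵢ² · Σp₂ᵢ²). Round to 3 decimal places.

Σ p₁ᵢp₂ᵢ = 0.1387 + 0.0225 + 0.0052 + 0.0022 + 0.0266 = 0.1952
Σp_1ᵢ² = 0.73² + 0.09² + 0.02² + 0.02² + 0.14² = 0.5329 + 0.0081 + 0.0004 + 0.0004 + 0.0196 = 0.5614
Σp_2ᵢ² = 0.19² + 0.25² + 0.26² + 0.11² + 0.19² = 0.0361 + 0.0625 + 0.0676 + 0.0121 + 0.0361 = 0.2144
O = 0.1952 / √(0.5614 × 0.2144) = 0.1952 / 0.346935 = 0.56264

0.563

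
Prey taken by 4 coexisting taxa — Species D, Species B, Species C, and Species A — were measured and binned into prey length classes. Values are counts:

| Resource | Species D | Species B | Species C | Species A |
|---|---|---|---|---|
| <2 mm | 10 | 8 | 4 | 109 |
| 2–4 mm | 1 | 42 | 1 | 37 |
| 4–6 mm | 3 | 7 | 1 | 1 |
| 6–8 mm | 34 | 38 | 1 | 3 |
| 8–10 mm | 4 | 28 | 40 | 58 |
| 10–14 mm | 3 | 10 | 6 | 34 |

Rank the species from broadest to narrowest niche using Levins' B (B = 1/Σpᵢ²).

Proportions for Species D (n=55): 10/55=0.1818, 1/55=0.0182, 3/55=0.0545, 34/55=0.6182, 4/55=0.0727, 3/55=0.0545
Proportions for Species B (n=133): 8/133=0.0602, 42/133=0.3158, 7/133=0.0526, 38/133=0.2857, 28/133=0.2105, 10/133=0.0752
Proportions for Species C (n=53): 4/53=0.0755, 1/53=0.0189, 1/53=0.0189, 1/53=0.0189, 40/53=0.7547, 6/53=0.1132
Proportions for Species A (n=242): 109/242=0.4504, 37/242=0.1529, 1/242=0.0041, 3/242=0.0124, 58/242=0.2397, 34/242=0.1405
Σp_Dᵢ² = 0.1818² + 0.0182² + 0.0545² + 0.6182² + 0.0727² + 0.0545² = 0.033051 + 0.000331 + 0.002970 + 0.382171 + 0.005285 + 0.002970 = 0.426778
B_D = 1 / 0.426778 = 2.3431
Σp_Bᵢ² = 0.0602² + 0.3158² + 0.0526² + 0.2857² + 0.2105² + 0.0752² = 0.003624 + 0.099730 + 0.002767 + 0.081624 + 0.044310 + 0.005655 = 0.237710
B_B = 1 / 0.237710 = 4.2068
Σp_Cᵢ² = 0.0755² + 0.0189² + 0.0189² + 0.0189² + 0.7547² + 0.1132² = 0.005700 + 0.000357 + 0.000357 + 0.000357 + 0.569572 + 0.012814 = 0.589157
B_C = 1 / 0.589157 = 1.6973
Σp_Aᵢ² = 0.4504² + 0.1529² + 0.0041² + 0.0124² + 0.2397² + 0.1405² = 0.202860 + 0.023378 + 0.000017 + 0.000154 + 0.057456 + 0.019740 = 0.303605
B_A = 1 / 0.303605 = 3.2938
Ranking by B (broadest → narrowest): Species B (4.21) > Species A (3.29) > Species D (2.34) > Species C (1.70)

Species B > Species A > Species D > Species C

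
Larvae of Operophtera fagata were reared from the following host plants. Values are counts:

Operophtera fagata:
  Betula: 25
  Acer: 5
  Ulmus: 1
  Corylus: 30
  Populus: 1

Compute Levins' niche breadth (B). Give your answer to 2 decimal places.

Proportions for Operophtera fagata (n=62): 25/62=0.4032, 5/62=0.0806, 1/62=0.0161, 30/62=0.4839, 1/62=0.0161
Σpᵢ² = 0.4032² + 0.0806² + 0.0161² + 0.4839² + 0.0161² = 0.162570 + 0.006496 + 0.000259 + 0.234159 + 0.000259 = 0.403743
B = 1 / 0.403743 = 2.4768

2.48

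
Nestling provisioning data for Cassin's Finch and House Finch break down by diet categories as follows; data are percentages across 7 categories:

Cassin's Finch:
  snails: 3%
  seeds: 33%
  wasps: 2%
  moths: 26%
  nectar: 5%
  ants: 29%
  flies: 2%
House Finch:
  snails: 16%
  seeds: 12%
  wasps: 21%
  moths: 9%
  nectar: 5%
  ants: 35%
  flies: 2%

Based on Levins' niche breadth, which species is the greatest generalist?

House Finch

Convert percentages to proportions (divide by 100).
Σp_Cassᵢ² = 0.03² + 0.33² + 0.02² + 0.26² + 0.05² + 0.29² + 0.02² = 0.0009 + 0.1089 + 0.0004 + 0.0676 + 0.0025 + 0.0841 + 0.0004 = 0.2648
B_Cass = 1 / 0.2648 = 3.7764
Σp_Housᵢ² = 0.16² + 0.12² + 0.21² + 0.09² + 0.05² + 0.35² + 0.02² = 0.0256 + 0.0144 + 0.0441 + 0.0081 + 0.0025 + 0.1225 + 0.0004 = 0.2176
B_Hous = 1 / 0.2176 = 4.5956
Highest B → broadest niche (most generalist): House Finch (B = 4.60).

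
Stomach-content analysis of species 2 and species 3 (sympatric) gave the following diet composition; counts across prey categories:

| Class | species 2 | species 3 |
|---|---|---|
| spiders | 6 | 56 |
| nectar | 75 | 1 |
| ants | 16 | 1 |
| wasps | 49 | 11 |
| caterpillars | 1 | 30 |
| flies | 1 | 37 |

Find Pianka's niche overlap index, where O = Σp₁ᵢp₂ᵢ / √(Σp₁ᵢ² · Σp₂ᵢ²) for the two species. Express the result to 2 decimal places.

0.15

Proportions for species 2 (n=148): 6/148=0.0405, 75/148=0.5068, 16/148=0.1081, 49/148=0.3311, 1/148=0.0068, 1/148=0.0068
Proportions for species 3 (n=136): 56/136=0.4118, 1/136=0.0074, 1/136=0.0074, 11/136=0.0809, 30/136=0.2206, 37/136=0.2721
Σ p₁ᵢp₂ᵢ = 0.016678 + 0.003750 + 0.000800 + 0.026786 + 0.001500 + 0.001850 = 0.051364
Σp_1ᵢ² = 0.0405² + 0.5068² + 0.1081² + 0.3311² + 0.0068² + 0.0068² = 0.001640 + 0.256846 + 0.011686 + 0.109627 + 0.000046 + 0.000046 = 0.379891
Σp_2ᵢ² = 0.4118² + 0.0074² + 0.0074² + 0.0809² + 0.2206² + 0.2721² = 0.169579 + 0.000055 + 0.000055 + 0.006545 + 0.048664 + 0.074038 = 0.298936
O = 0.051364 / √(0.379891 × 0.298936) = 0.051364 / 0.3369912 = 0.1524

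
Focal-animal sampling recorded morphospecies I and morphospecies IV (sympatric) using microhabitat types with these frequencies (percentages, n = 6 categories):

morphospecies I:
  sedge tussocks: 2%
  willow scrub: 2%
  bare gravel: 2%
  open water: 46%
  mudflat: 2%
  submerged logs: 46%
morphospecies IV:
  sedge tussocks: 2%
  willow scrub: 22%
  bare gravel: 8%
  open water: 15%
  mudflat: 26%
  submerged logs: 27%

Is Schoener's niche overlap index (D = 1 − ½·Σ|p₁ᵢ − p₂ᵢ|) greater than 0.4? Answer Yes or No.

Convert percentages to proportions (divide by 100).
Σ|p₁ᵢ − p₂ᵢ| = 0.00 + 0.20 + 0.06 + 0.31 + 0.24 + 0.19 = 1.00
D = 1 − ½ × 1.00 = 1 − 0.500 = 0.5000
D = 0.5000 > 0.4 → Yes.

Yes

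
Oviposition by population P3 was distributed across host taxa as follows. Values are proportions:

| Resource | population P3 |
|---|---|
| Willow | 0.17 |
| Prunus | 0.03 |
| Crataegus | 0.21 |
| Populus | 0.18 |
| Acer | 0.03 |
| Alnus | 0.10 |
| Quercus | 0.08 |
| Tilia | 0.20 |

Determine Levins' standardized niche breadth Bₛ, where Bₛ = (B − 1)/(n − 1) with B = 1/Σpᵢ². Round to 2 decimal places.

Σpᵢ² = 0.17² + 0.03² + 0.21² + 0.18² + 0.03² + 0.10² + 0.08² + 0.20² = 0.0289 + 0.0009 + 0.0441 + 0.0324 + 0.0009 + 0.0100 + 0.0064 + 0.0400 = 0.1636
B = 1 / 0.1636 = 6.1125
Bₛ = (B − 1)/(n − 1) = (6.1125 − 1)/(8 − 1) = 5.1125/7 = 0.7304

0.73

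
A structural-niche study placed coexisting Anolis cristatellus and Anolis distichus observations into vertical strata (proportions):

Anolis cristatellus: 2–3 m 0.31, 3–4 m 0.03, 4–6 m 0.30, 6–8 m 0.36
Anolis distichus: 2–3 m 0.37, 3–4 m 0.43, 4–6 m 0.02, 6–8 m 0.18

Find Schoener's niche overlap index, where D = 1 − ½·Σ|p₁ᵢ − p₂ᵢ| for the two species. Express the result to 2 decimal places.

Σ|p₁ᵢ − p₂ᵢ| = 0.06 + 0.40 + 0.28 + 0.18 = 0.92
D = 1 − ½ × 0.92 = 1 − 0.460 = 0.5400

0.54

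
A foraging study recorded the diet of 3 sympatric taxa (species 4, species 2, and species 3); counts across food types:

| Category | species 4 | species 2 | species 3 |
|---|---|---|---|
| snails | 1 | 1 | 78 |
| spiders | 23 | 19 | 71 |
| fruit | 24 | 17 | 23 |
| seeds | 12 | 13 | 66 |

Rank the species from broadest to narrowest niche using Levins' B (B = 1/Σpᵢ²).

Proportions for species 4 (n=60): 1/60=0.0167, 23/60=0.3833, 24/60=0.4000, 12/60=0.2000
Proportions for species 2 (n=50): 1/50=0.0200, 19/50=0.3800, 17/50=0.3400, 13/50=0.2600
Proportions for species 3 (n=238): 78/238=0.3277, 71/238=0.2983, 23/238=0.0966, 66/238=0.2773
Σp_4ᵢ² = 0.0167² + 0.3833² + 0.4000² + 0.2000² = 0.000279 + 0.146919 + 0.160000 + 0.040000 = 0.347198
B_4 = 1 / 0.347198 = 2.8802
Σp_2ᵢ² = 0.0200² + 0.3800² + 0.3400² + 0.2600² = 0.000400 + 0.144400 + 0.115600 + 0.067600 = 0.328000
B_2 = 1 / 0.328000 = 3.0488
Σp_3ᵢ² = 0.3277² + 0.2983² + 0.0966² + 0.2773² = 0.107387 + 0.088983 + 0.009332 + 0.076895 = 0.282597
B_3 = 1 / 0.282597 = 3.5386
Ranking by B (broadest → narrowest): species 3 (3.54) > species 2 (3.05) > species 4 (2.88)

species 3 > species 2 > species 4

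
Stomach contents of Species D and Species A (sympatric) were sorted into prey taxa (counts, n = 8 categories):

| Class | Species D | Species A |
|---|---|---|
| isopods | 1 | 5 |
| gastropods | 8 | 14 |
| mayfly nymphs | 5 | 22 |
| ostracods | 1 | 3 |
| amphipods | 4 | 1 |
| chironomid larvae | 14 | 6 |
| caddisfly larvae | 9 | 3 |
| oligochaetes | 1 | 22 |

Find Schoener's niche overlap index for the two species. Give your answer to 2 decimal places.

0.50

Proportions for Species D (n=43): 1/43=0.0233, 8/43=0.1860, 5/43=0.1163, 1/43=0.0233, 4/43=0.0930, 14/43=0.3256, 9/43=0.2093, 1/43=0.0233
Proportions for Species A (n=76): 5/76=0.0658, 14/76=0.1842, 22/76=0.2895, 3/76=0.0395, 1/76=0.0132, 6/76=0.0789, 3/76=0.0395, 22/76=0.2895
Σ|p₁ᵢ − p₂ᵢ| = 0.0425 + 0.0018 + 0.1732 + 0.0162 + 0.0798 + 0.2467 + 0.1698 + 0.2662 = 0.9962
D = 1 − ½ × 0.9962 = 1 − 0.49810 = 0.50190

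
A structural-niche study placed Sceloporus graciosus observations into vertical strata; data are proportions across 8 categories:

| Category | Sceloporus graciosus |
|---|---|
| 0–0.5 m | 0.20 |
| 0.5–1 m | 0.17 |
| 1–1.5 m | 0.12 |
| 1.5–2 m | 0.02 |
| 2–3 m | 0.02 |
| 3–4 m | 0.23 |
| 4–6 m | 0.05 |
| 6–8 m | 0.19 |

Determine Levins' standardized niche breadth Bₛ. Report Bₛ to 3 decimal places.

Σpᵢ² = 0.20² + 0.17² + 0.12² + 0.02² + 0.02² + 0.23² + 0.05² + 0.19² = 0.0400 + 0.0289 + 0.0144 + 0.0004 + 0.0004 + 0.0529 + 0.0025 + 0.0361 = 0.1756
B = 1 / 0.1756 = 5.69476
Bₛ = (B − 1)/(n − 1) = (5.69476 − 1)/(8 − 1) = 4.69476/7 = 0.67068

0.671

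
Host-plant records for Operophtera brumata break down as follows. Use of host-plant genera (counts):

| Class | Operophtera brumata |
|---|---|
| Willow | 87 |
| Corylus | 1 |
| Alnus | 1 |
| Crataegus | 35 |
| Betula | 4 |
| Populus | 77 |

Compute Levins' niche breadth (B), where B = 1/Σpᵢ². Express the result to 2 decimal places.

Proportions for Operophtera brumata (n=205): 87/205=0.4244, 1/205=0.0049, 1/205=0.0049, 35/205=0.1707, 4/205=0.0195, 77/205=0.3756
Σpᵢ² = 0.4244² + 0.0049² + 0.0049² + 0.1707² + 0.0195² + 0.3756² = 0.180115 + 0.000024 + 0.000024 + 0.029138 + 0.000380 + 0.141075 = 0.350756
B = 1 / 0.350756 = 2.8510

2.85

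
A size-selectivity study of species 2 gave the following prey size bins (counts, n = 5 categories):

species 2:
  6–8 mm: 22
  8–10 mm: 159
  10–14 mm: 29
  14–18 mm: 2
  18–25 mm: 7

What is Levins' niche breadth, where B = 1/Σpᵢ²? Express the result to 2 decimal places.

1.80

Proportions for species 2 (n=219): 22/219=0.1005, 159/219=0.7260, 29/219=0.1324, 2/219=0.0091, 7/219=0.0320
Σpᵢ² = 0.1005² + 0.7260² + 0.1324² + 0.0091² + 0.0320² = 0.010100 + 0.527076 + 0.017530 + 0.000083 + 0.001024 = 0.555813
B = 1 / 0.555813 = 1.7992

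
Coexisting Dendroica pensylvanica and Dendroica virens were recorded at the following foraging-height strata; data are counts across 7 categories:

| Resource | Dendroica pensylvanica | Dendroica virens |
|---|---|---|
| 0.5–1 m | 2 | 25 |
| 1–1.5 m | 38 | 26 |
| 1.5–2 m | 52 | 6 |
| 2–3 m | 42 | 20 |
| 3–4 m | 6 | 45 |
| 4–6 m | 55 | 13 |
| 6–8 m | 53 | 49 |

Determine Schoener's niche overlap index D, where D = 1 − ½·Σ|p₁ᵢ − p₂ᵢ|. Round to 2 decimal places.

Proportions for Dendroica pensylvanica (n=248): 2/248=0.0081, 38/248=0.1532, 52/248=0.2097, 42/248=0.1694, 6/248=0.0242, 55/248=0.2218, 53/248=0.2137
Proportions for Dendroica virens (n=184): 25/184=0.1359, 26/184=0.1413, 6/184=0.0326, 20/184=0.1087, 45/184=0.2446, 13/184=0.0707, 49/184=0.2663
Σ|p₁ᵢ − p₂ᵢ| = 0.1278 + 0.0119 + 0.1771 + 0.0607 + 0.2204 + 0.1511 + 0.0526 = 0.8016
D = 1 − ½ × 0.8016 = 1 − 0.40080 = 0.59920

0.60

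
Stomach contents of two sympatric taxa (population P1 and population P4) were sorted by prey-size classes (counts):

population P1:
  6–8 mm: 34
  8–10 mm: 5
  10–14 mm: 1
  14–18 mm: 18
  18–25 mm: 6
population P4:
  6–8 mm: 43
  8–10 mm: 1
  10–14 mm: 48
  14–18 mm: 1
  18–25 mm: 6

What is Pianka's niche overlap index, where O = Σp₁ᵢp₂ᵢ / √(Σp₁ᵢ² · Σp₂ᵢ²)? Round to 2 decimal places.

Proportions for population P1 (n=64): 34/64=0.5313, 5/64=0.0781, 1/64=0.0156, 18/64=0.2813, 6/64=0.0938
Proportions for population P4 (n=99): 43/99=0.4343, 1/99=0.0101, 48/99=0.4848, 1/99=0.0101, 6/99=0.0606
Σ p₁ᵢp₂ᵢ = 0.230744 + 0.000789 + 0.007563 + 0.002841 + 0.005684 = 0.247621
Σp_1ᵢ² = 0.5313² + 0.0781² + 0.0156² + 0.2813² + 0.0938² = 0.282280 + 0.006100 + 0.000243 + 0.079130 + 0.008798 = 0.376551
Σp_2ᵢ² = 0.4343² + 0.0101² + 0.4848² + 0.0101² + 0.0606² = 0.188616 + 0.000102 + 0.235031 + 0.000102 + 0.003672 = 0.427523
O = 0.247621 / √(0.376551 × 0.427523) = 0.247621 / 0.4012284 = 0.6172

0.62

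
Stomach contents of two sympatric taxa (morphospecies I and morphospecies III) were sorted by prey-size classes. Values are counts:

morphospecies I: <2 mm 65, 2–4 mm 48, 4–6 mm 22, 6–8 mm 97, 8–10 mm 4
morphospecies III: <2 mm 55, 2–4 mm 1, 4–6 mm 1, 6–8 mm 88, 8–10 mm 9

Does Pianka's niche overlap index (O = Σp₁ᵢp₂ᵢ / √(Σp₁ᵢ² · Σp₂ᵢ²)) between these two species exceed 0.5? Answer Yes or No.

Yes

Proportions for morphospecies I (n=236): 65/236=0.2754, 48/236=0.2034, 22/236=0.0932, 97/236=0.4110, 4/236=0.0169
Proportions for morphospecies III (n=154): 55/154=0.3571, 1/154=0.0065, 1/154=0.0065, 88/154=0.5714, 9/154=0.0584
Σ p₁ᵢp₂ᵢ = 0.098345 + 0.001322 + 0.000606 + 0.234845 + 0.000987 = 0.336105
Σp_1ᵢ² = 0.2754² + 0.2034² + 0.0932² + 0.4110² + 0.0169² = 0.075845 + 0.041372 + 0.008686 + 0.168921 + 0.000286 = 0.295110
Σp_2ᵢ² = 0.3571² + 0.0065² + 0.0065² + 0.5714² + 0.0584² = 0.127520 + 0.000042 + 0.000042 + 0.326498 + 0.003411 = 0.457513
O = 0.336105 / √(0.295110 × 0.457513) = 0.336105 / 0.3674461 = 0.9147
O = 0.9147 > 0.5 → Yes.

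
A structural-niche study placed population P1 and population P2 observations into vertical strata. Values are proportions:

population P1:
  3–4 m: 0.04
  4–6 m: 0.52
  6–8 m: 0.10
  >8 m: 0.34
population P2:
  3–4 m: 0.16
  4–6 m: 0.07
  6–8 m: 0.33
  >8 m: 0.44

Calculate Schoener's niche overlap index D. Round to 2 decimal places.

0.55

Σ|p₁ᵢ − p₂ᵢ| = 0.12 + 0.45 + 0.23 + 0.10 = 0.90
D = 1 − ½ × 0.90 = 1 − 0.450 = 0.5500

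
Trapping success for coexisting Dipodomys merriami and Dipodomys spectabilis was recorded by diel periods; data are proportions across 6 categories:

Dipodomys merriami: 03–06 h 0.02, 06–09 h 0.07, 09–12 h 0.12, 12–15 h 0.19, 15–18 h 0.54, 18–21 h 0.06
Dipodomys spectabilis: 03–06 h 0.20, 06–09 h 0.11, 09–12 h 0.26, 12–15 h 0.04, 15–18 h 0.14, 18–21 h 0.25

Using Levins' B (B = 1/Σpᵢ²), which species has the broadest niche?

Dipodomys spectabilis

Σp_merrᵢ² = 0.02² + 0.07² + 0.12² + 0.19² + 0.54² + 0.06² = 0.0004 + 0.0049 + 0.0144 + 0.0361 + 0.2916 + 0.0036 = 0.3510
B_merr = 1 / 0.3510 = 2.8490
Σp_specᵢ² = 0.20² + 0.11² + 0.26² + 0.04² + 0.14² + 0.25² = 0.0400 + 0.0121 + 0.0676 + 0.0016 + 0.0196 + 0.0625 = 0.2034
B_spec = 1 / 0.2034 = 4.9164
Highest B → broadest niche (most generalist): Dipodomys spectabilis (B = 4.92).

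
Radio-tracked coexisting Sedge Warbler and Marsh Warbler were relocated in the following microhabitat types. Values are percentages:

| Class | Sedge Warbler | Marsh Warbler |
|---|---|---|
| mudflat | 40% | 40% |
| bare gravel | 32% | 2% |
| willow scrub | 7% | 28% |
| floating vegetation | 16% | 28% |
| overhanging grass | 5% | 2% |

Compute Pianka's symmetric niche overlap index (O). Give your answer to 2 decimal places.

0.76

Convert percentages to proportions (divide by 100).
Σ p₁ᵢp₂ᵢ = 0.1600 + 0.0064 + 0.0196 + 0.0448 + 0.0010 = 0.2318
Σp_1ᵢ² = 0.40² + 0.32² + 0.07² + 0.16² + 0.05² = 0.1600 + 0.1024 + 0.0049 + 0.0256 + 0.0025 = 0.2954
Σp_2ᵢ² = 0.40² + 0.02² + 0.28² + 0.28² + 0.02² = 0.1600 + 0.0004 + 0.0784 + 0.0784 + 0.0004 = 0.3176
O = 0.2318 / √(0.2954 × 0.3176) = 0.2318 / 0.30630 = 0.7568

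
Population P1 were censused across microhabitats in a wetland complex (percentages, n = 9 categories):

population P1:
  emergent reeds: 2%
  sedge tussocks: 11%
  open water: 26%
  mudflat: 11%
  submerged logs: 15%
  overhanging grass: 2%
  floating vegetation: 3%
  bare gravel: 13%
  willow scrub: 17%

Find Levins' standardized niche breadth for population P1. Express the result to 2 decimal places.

Convert percentages to proportions (divide by 100).
Σpᵢ² = 0.02² + 0.11² + 0.26² + 0.11² + 0.15² + 0.02² + 0.03² + 0.13² + 0.17² = 0.0004 + 0.0121 + 0.0676 + 0.0121 + 0.0225 + 0.0004 + 0.0009 + 0.0169 + 0.0289 = 0.1618
B = 1 / 0.1618 = 6.1805
Bₛ = (B − 1)/(n − 1) = (6.1805 − 1)/(9 − 1) = 5.1805/8 = 0.6476

0.65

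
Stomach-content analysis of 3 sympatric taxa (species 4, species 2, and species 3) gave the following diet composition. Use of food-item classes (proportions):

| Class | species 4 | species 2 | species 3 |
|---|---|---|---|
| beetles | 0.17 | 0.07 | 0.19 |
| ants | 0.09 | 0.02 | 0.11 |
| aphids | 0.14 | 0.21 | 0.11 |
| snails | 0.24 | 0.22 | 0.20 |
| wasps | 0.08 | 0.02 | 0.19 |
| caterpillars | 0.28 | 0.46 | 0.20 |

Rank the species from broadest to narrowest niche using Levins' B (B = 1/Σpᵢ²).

species 3 > species 4 > species 2

Σp_4ᵢ² = 0.17² + 0.09² + 0.14² + 0.24² + 0.08² + 0.28² = 0.0289 + 0.0081 + 0.0196 + 0.0576 + 0.0064 + 0.0784 = 0.1990
B_4 = 1 / 0.1990 = 5.0251
Σp_2ᵢ² = 0.07² + 0.02² + 0.21² + 0.22² + 0.02² + 0.46² = 0.0049 + 0.0004 + 0.0441 + 0.0484 + 0.0004 + 0.2116 = 0.3098
B_2 = 1 / 0.3098 = 3.2279
Σp_3ᵢ² = 0.19² + 0.11² + 0.11² + 0.20² + 0.19² + 0.20² = 0.0361 + 0.0121 + 0.0121 + 0.0400 + 0.0361 + 0.0400 = 0.1764
B_3 = 1 / 0.1764 = 5.6689
Ranking by B (broadest → narrowest): species 3 (5.67) > species 4 (5.03) > species 2 (3.23)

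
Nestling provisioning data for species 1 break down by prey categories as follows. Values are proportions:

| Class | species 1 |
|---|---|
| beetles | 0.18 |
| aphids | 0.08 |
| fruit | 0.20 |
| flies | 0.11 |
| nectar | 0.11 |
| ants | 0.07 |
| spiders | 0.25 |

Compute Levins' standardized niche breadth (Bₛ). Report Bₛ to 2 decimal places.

Σpᵢ² = 0.18² + 0.08² + 0.20² + 0.11² + 0.11² + 0.07² + 0.25² = 0.0324 + 0.0064 + 0.0400 + 0.0121 + 0.0121 + 0.0049 + 0.0625 = 0.1704
B = 1 / 0.1704 = 5.8685
Bₛ = (B − 1)/(n − 1) = (5.8685 − 1)/(7 − 1) = 4.8685/6 = 0.8114

0.81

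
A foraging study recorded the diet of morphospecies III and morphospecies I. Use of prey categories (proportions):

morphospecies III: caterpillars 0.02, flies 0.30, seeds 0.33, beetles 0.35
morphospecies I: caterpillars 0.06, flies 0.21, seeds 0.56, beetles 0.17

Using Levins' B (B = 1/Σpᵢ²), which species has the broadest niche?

Σp_IIIᵢ² = 0.02² + 0.30² + 0.33² + 0.35² = 0.0004 + 0.0900 + 0.1089 + 0.1225 = 0.3218
B_III = 1 / 0.3218 = 3.1075
Σp_Iᵢ² = 0.06² + 0.21² + 0.56² + 0.17² = 0.0036 + 0.0441 + 0.3136 + 0.0289 = 0.3902
B_I = 1 / 0.3902 = 2.5628
Highest B → broadest niche (most generalist): morphospecies III (B = 3.11).

morphospecies III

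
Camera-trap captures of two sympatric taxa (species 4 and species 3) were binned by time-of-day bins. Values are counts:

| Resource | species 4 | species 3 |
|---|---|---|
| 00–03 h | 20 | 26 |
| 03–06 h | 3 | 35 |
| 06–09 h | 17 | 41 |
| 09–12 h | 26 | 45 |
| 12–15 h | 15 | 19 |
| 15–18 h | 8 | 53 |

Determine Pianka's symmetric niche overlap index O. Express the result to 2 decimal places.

Proportions for species 4 (n=89): 20/89=0.2247, 3/89=0.0337, 17/89=0.1910, 26/89=0.2921, 15/89=0.1685, 8/89=0.0899
Proportions for species 3 (n=219): 26/219=0.1187, 35/219=0.1598, 41/219=0.1872, 45/219=0.2055, 19/219=0.0868, 53/219=0.2420
Σ p₁ᵢp₂ᵢ = 0.026672 + 0.005385 + 0.035755 + 0.060027 + 0.014626 + 0.021756 = 0.164221
Σp_1ᵢ² = 0.2247² + 0.0337² + 0.1910² + 0.2921² + 0.1685² + 0.0899² = 0.050490 + 0.001136 + 0.036481 + 0.085322 + 0.028392 + 0.008082 = 0.209903
Σp_2ᵢ² = 0.1187² + 0.1598² + 0.1872² + 0.2055² + 0.0868² + 0.2420² = 0.014090 + 0.025536 + 0.035044 + 0.042230 + 0.007534 + 0.058564 = 0.182998
O = 0.164221 / √(0.209903 × 0.182998) = 0.164221 / 0.1959894 = 0.8379

0.84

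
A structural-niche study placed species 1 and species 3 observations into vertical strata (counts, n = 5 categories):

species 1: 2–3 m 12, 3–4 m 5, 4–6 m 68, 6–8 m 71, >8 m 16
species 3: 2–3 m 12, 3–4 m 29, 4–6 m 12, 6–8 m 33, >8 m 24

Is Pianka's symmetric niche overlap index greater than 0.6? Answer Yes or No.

Proportions for species 1 (n=172): 12/172=0.0698, 5/172=0.0291, 68/172=0.3953, 71/172=0.4128, 16/172=0.0930
Proportions for species 3 (n=110): 12/110=0.1091, 29/110=0.2636, 12/110=0.1091, 33/110=0.3000, 24/110=0.2182
Σ p₁ᵢp₂ᵢ = 0.007615 + 0.007671 + 0.043127 + 0.123840 + 0.020293 = 0.202546
Σp_1ᵢ² = 0.0698² + 0.0291² + 0.3953² + 0.4128² + 0.0930² = 0.004872 + 0.000847 + 0.156262 + 0.170404 + 0.008649 = 0.341034
Σp_2ᵢ² = 0.1091² + 0.2636² + 0.1091² + 0.3000² + 0.2182² = 0.011903 + 0.069485 + 0.011903 + 0.090000 + 0.047611 = 0.230902
O = 0.202546 / √(0.341034 × 0.230902) = 0.202546 / 0.2806162 = 0.7218
O = 0.7218 > 0.6 → Yes.

Yes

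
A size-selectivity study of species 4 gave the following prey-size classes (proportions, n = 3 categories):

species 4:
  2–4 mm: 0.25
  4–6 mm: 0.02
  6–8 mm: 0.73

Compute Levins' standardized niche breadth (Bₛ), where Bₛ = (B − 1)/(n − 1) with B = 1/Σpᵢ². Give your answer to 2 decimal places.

0.34

Σpᵢ² = 0.25² + 0.02² + 0.73² = 0.0625 + 0.0004 + 0.5329 = 0.5958
B = 1 / 0.5958 = 1.6784
Bₛ = (B − 1)/(n − 1) = (1.6784 − 1)/(3 − 1) = 0.6784/2 = 0.3392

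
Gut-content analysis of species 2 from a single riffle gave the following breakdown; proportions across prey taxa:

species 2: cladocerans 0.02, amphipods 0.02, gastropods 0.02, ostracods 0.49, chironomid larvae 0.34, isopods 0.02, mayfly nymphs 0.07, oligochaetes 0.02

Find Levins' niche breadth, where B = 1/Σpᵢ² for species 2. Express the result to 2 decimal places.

2.76

Σpᵢ² = 0.02² + 0.02² + 0.02² + 0.49² + 0.34² + 0.02² + 0.07² + 0.02² = 0.0004 + 0.0004 + 0.0004 + 0.2401 + 0.1156 + 0.0004 + 0.0049 + 0.0004 = 0.3626
B = 1 / 0.3626 = 2.7579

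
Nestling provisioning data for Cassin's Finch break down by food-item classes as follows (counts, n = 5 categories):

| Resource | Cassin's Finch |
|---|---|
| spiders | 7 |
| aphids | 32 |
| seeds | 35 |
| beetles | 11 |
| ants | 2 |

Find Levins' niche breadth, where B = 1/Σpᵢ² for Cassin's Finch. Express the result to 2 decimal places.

Proportions for Cassin's Finch (n=87): 7/87=0.0805, 32/87=0.3678, 35/87=0.4023, 11/87=0.1264, 2/87=0.0230
Σpᵢ² = 0.0805² + 0.3678² + 0.4023² + 0.1264² + 0.0230² = 0.006480 + 0.135277 + 0.161845 + 0.015977 + 0.000529 = 0.320108
B = 1 / 0.320108 = 3.1239

3.12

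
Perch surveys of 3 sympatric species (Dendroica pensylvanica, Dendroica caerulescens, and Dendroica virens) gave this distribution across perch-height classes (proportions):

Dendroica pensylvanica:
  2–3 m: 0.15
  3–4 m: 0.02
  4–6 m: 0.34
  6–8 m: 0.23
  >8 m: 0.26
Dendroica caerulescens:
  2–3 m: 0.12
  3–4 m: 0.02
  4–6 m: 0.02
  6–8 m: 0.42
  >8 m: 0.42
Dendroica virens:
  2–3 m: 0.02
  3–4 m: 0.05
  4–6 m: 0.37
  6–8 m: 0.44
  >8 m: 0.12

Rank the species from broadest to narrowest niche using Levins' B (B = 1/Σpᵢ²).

Dendroica pensylvanica > Dendroica virens > Dendroica caerulescens

Σp_pensᵢ² = 0.15² + 0.02² + 0.34² + 0.23² + 0.26² = 0.0225 + 0.0004 + 0.1156 + 0.0529 + 0.0676 = 0.2590
B_pens = 1 / 0.2590 = 3.8610
Σp_caerᵢ² = 0.12² + 0.02² + 0.02² + 0.42² + 0.42² = 0.0144 + 0.0004 + 0.0004 + 0.1764 + 0.1764 = 0.3680
B_caer = 1 / 0.3680 = 2.7174
Σp_vireᵢ² = 0.02² + 0.05² + 0.37² + 0.44² + 0.12² = 0.0004 + 0.0025 + 0.1369 + 0.1936 + 0.0144 = 0.3478
B_vire = 1 / 0.3478 = 2.8752
Ranking by B (broadest → narrowest): Dendroica pensylvanica (3.86) > Dendroica virens (2.88) > Dendroica caerulescens (2.72)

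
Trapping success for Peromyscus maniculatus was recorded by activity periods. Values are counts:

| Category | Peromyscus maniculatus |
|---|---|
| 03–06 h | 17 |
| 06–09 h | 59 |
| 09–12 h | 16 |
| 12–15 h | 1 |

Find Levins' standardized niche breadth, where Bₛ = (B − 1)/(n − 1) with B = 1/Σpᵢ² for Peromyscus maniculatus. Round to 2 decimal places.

0.38

Proportions for Peromyscus maniculatus (n=93): 17/93=0.1828, 59/93=0.6344, 16/93=0.1720, 1/93=0.0108
Σpᵢ² = 0.1828² + 0.6344² + 0.1720² + 0.0108² = 0.033416 + 0.402463 + 0.029584 + 0.000117 = 0.465580
B = 1 / 0.465580 = 2.1479
Bₛ = (B − 1)/(n − 1) = (2.1479 − 1)/(4 − 1) = 1.1479/3 = 0.3826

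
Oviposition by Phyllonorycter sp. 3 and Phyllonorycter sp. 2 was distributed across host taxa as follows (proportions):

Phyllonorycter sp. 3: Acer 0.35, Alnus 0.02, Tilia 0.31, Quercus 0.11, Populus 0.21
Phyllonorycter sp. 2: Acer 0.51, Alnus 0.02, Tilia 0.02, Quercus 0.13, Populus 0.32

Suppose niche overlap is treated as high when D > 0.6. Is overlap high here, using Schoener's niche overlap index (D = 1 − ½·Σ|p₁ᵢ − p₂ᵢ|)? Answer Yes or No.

Yes

Σ|p₁ᵢ − p₂ᵢ| = 0.16 + 0.00 + 0.29 + 0.02 + 0.11 = 0.58
D = 1 − ½ × 0.58 = 1 − 0.290 = 0.7100
D = 0.7100 > 0.6 → Yes.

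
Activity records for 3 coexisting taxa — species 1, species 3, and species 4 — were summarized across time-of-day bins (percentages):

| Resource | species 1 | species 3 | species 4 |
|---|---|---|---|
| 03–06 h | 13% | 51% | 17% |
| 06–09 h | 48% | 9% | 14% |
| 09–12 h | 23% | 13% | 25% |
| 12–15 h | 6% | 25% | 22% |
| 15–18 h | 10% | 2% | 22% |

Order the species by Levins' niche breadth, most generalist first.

Convert percentages to proportions (divide by 100).
Σp_1ᵢ² = 0.13² + 0.48² + 0.23² + 0.06² + 0.10² = 0.0169 + 0.2304 + 0.0529 + 0.0036 + 0.0100 = 0.3138
B_1 = 1 / 0.3138 = 3.1867
Σp_3ᵢ² = 0.51² + 0.09² + 0.13² + 0.25² + 0.02² = 0.2601 + 0.0081 + 0.0169 + 0.0625 + 0.0004 = 0.3480
B_3 = 1 / 0.3480 = 2.8736
Σp_4ᵢ² = 0.17² + 0.14² + 0.25² + 0.22² + 0.22² = 0.0289 + 0.0196 + 0.0625 + 0.0484 + 0.0484 = 0.2078
B_4 = 1 / 0.2078 = 4.8123
Ranking by B (broadest → narrowest): species 4 (4.81) > species 1 (3.19) > species 3 (2.87)

species 4 > species 1 > species 3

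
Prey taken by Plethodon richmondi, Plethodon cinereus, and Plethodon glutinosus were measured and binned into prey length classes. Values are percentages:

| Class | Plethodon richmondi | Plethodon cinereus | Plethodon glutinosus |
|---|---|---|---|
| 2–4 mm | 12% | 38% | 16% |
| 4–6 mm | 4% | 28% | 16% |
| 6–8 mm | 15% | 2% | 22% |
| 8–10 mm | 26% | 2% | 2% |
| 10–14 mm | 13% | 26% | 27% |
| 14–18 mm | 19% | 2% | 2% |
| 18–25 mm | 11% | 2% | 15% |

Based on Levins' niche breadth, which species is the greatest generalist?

Plethodon richmondi

Convert percentages to proportions (divide by 100).
Σp_richᵢ² = 0.12² + 0.04² + 0.15² + 0.26² + 0.13² + 0.19² + 0.11² = 0.0144 + 0.0016 + 0.0225 + 0.0676 + 0.0169 + 0.0361 + 0.0121 = 0.1712
B_rich = 1 / 0.1712 = 5.8411
Σp_cineᵢ² = 0.38² + 0.28² + 0.02² + 0.02² + 0.26² + 0.02² + 0.02² = 0.1444 + 0.0784 + 0.0004 + 0.0004 + 0.0676 + 0.0004 + 0.0004 = 0.2920
B_cine = 1 / 0.2920 = 3.4247
Σp_glutᵢ² = 0.16² + 0.16² + 0.22² + 0.02² + 0.27² + 0.02² + 0.15² = 0.0256 + 0.0256 + 0.0484 + 0.0004 + 0.0729 + 0.0004 + 0.0225 = 0.1958
B_glut = 1 / 0.1958 = 5.1073
Highest B → broadest niche (most generalist): Plethodon richmondi (B = 5.84).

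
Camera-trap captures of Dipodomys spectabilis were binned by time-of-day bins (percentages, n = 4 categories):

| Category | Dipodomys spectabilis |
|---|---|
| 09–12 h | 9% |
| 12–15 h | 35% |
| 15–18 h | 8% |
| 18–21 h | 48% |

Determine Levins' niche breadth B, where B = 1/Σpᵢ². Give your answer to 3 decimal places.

2.722

Convert percentages to proportions (divide by 100).
Σpᵢ² = 0.09² + 0.35² + 0.08² + 0.48² = 0.0081 + 0.1225 + 0.0064 + 0.2304 = 0.3674
B = 1 / 0.3674 = 2.72183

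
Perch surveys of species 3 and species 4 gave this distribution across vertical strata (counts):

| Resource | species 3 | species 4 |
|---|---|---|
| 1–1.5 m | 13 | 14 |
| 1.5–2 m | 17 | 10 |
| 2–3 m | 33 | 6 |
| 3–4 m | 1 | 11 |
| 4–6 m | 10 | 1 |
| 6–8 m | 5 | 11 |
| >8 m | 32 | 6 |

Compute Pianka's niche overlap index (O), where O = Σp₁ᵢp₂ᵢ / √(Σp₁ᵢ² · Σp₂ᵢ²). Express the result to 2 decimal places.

0.64

Proportions for species 3 (n=111): 13/111=0.1171, 17/111=0.1532, 33/111=0.2973, 1/111=0.0090, 10/111=0.0901, 5/111=0.0450, 32/111=0.2883
Proportions for species 4 (n=59): 14/59=0.2373, 10/59=0.1695, 6/59=0.1017, 11/59=0.1864, 1/59=0.0169, 11/59=0.1864, 6/59=0.1017
Σ p₁ᵢp₂ᵢ = 0.027788 + 0.025967 + 0.030235 + 0.001678 + 0.001523 + 0.008388 + 0.029320 = 0.124899
Σp_1ᵢ² = 0.1171² + 0.1532² + 0.2973² + 0.0090² + 0.0901² + 0.0450² + 0.2883² = 0.013712 + 0.023470 + 0.088387 + 0.000081 + 0.008118 + 0.002025 + 0.083117 = 0.218910
Σp_2ᵢ² = 0.2373² + 0.1695² + 0.1017² + 0.1864² + 0.0169² + 0.1864² + 0.1017² = 0.056311 + 0.028730 + 0.010343 + 0.034745 + 0.000286 + 0.034745 + 0.010343 = 0.175503
O = 0.124899 / √(0.218910 × 0.175503) = 0.124899 / 0.1960086 = 0.6372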